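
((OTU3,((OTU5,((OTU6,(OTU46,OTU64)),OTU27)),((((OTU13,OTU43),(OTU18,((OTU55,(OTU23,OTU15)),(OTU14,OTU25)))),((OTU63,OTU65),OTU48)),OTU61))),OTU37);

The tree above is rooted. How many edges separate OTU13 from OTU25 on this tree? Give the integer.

The MRCA of OTU13 and OTU25 is the node subtending ((OTU13,OTU43),(OTU18,((OTU55,(OTU23,OTU15)),(OTU14,OTU25)))).
From OTU13 up to that node: 2 branches. From OTU25 up to the same node: 4 branches. Total: 2 + 4 = 6.

6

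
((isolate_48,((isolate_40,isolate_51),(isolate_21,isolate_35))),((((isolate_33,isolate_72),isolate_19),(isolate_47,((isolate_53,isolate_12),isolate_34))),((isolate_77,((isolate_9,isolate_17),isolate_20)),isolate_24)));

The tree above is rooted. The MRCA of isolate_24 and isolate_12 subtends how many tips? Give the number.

12

The MRCA of isolate_24 and isolate_12 is the node subtending ((((isolate_33,isolate_72),isolate_19),(isolate_47,((isolate_53,isolate_12),isolate_34))),((isolate_77,((isolate_9,isolate_17),isolate_20)),isolate_24)).
That clade contains 12 terminal taxa: isolate_12, isolate_17, isolate_19, isolate_20, isolate_24, isolate_33, isolate_34, isolate_47, isolate_53, isolate_72, isolate_77, isolate_9.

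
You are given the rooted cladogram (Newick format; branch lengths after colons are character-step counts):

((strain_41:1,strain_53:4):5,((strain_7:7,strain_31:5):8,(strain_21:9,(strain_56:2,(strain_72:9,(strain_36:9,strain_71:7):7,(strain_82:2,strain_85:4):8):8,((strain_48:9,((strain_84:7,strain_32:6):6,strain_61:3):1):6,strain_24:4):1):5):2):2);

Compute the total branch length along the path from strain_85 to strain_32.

40

The path runs strain_85 → … → MRCA → … → strain_32; the MRCA is the node subtending (strain_56,(strain_72,(strain_36,strain_71),(strain_82,strain_85)),((strain_48,((strain_84,strain_32),strain_61)),strain_24)).
Branch lengths along that path: 4 + 8 + 8 + 1 + 6 + 1 + 6 + 6 = 40.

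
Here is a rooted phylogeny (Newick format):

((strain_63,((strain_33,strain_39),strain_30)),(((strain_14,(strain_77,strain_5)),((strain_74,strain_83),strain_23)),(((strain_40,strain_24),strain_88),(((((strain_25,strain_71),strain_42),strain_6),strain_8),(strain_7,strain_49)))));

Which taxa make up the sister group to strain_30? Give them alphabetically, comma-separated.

strain_33, strain_39

strain_30 attaches to the tree at the node subtending ((strain_33,strain_39),strain_30).
The other lineage descending from that same node — the sister group — is (strain_33,strain_39); its 2 tips in alphabetical order are the answer.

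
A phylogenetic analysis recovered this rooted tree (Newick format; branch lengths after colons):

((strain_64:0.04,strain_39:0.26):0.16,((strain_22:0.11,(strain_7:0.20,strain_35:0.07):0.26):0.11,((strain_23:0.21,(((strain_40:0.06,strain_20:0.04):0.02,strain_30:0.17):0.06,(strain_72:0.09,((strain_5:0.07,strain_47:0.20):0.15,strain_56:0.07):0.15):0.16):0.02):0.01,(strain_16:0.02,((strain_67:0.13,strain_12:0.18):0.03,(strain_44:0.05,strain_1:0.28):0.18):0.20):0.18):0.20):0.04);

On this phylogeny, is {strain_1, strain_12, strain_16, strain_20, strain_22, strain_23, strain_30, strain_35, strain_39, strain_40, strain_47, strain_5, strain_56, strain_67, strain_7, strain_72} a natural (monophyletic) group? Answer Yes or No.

The MRCA of the listed taxa is the root, so the smallest clade containing them is the whole tree.
That clade also contains strain_44, strain_64, which are not in the proposed group, so the group is not monophyletic.

No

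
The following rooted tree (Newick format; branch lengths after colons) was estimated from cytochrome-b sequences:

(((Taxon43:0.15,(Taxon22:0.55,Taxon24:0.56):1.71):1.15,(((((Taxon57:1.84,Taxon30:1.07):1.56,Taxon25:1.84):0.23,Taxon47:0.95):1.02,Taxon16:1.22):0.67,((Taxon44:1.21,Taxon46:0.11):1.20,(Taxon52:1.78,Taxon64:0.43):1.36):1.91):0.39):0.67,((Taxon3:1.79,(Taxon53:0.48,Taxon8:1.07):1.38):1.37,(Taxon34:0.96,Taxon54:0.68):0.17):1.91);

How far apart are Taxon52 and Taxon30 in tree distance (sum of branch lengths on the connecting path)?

The path runs Taxon52 → … → MRCA → … → Taxon30; the MRCA is the node subtending (((((Taxon57,Taxon30),Taxon25),Taxon47),Taxon16),((Taxon44,Taxon46),(Taxon52,Taxon64))).
Branch lengths along that path: 1.78 + 1.36 + 1.91 + 0.67 + 1.02 + 0.23 + 1.56 + 1.07 = 9.60.

9.60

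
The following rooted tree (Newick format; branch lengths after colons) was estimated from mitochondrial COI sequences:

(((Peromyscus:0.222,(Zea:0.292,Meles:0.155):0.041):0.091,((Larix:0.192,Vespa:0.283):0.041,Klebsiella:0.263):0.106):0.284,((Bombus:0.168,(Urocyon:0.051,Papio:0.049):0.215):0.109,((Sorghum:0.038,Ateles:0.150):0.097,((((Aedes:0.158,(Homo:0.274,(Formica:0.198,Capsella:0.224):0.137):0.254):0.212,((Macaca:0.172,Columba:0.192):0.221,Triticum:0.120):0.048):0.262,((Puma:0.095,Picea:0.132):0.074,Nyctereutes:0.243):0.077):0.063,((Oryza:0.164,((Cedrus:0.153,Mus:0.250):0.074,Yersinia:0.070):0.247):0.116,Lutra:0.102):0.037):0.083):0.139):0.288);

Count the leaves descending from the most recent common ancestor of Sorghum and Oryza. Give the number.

The MRCA of Sorghum and Oryza is the node subtending ((Sorghum,Ateles),((((Aedes,(Homo,(Formica,Capsella))),((Macaca,Columba),Triticum)),((Puma,Picea),Nyctereutes)),((Oryza,((Cedrus,Mus),Yersinia)),Lutra))).
That clade contains 17 terminal taxa: Aedes, Ateles, Capsella, Cedrus, Columba, Formica, Homo, Lutra, Macaca, Mus, Nyctereutes, Oryza, Picea, Puma, Sorghum, Triticum, Yersinia.

17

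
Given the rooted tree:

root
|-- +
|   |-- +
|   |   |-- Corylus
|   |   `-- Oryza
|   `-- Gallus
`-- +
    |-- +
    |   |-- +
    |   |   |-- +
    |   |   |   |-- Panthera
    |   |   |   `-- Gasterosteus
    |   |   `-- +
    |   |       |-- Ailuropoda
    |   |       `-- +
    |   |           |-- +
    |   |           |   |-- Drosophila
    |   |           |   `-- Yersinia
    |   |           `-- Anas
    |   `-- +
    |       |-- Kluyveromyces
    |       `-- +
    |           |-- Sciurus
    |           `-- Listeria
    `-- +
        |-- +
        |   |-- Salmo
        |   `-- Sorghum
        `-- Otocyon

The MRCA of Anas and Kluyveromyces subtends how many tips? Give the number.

9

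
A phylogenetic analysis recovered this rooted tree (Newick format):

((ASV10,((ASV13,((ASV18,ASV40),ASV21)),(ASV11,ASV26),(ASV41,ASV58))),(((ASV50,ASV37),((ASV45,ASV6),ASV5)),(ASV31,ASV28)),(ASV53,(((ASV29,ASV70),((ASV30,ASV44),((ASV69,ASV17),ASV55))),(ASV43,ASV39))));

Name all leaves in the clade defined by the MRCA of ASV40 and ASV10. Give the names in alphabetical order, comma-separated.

Tracing ASV40: it sits inside (ASV18,ASV40).
Tracing ASV10: it sits inside (ASV10,((ASV13,((ASV18,ASV40),ASV21)),(ASV11,ASV26),(ASV41,ASV58))).
The smallest clade enclosing both is (ASV10,((ASV13,((ASV18,ASV40),ASV21)),(ASV11,ASV26),(ASV41,ASV58))); the answer is its 9 terminal taxa in alphabetical order.

ASV10, ASV11, ASV13, ASV18, ASV21, ASV26, ASV40, ASV41, ASV58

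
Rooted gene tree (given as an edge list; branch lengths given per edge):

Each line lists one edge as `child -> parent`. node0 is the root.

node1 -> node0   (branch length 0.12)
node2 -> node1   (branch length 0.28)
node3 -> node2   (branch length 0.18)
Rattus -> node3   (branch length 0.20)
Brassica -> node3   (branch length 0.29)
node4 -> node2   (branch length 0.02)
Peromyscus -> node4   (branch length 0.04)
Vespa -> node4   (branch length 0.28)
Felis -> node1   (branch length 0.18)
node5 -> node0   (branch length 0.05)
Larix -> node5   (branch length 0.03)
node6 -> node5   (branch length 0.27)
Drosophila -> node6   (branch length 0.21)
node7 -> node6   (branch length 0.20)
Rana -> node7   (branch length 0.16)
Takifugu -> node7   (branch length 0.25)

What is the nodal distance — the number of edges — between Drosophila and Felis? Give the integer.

5

The MRCA of Drosophila and Felis is the root of the tree.
From Drosophila up to that node: 3 branches. From Felis up to the same node: 2 branches. Total: 3 + 2 = 5.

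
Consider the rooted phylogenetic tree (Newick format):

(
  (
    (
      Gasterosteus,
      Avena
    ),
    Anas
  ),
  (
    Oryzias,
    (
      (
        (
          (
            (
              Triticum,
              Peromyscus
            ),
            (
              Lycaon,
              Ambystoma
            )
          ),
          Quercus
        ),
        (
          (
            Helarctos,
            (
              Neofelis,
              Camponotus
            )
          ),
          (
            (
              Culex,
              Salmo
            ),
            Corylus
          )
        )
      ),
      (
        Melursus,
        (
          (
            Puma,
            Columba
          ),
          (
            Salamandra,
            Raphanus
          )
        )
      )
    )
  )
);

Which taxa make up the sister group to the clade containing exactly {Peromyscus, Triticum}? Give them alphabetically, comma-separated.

The clade containing exactly {Peromyscus, Triticum} attaches to the tree at the node subtending ((Triticum,Peromyscus),(Lycaon,Ambystoma)).
The other lineage descending from that same node — the sister group — is (Lycaon,Ambystoma); its 2 tips in alphabetical order are the answer.

Ambystoma, Lycaon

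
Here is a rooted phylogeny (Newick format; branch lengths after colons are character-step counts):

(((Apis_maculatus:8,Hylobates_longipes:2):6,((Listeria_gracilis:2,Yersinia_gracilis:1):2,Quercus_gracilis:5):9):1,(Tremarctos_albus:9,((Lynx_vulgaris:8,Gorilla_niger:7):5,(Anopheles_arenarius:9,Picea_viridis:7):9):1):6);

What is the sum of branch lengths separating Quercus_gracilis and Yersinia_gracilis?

8

The path runs Quercus_gracilis → … → MRCA → … → Yersinia_gracilis; the MRCA is the node subtending ((Listeria_gracilis,Yersinia_gracilis),Quercus_gracilis).
Branch lengths along that path: 5 + 2 + 1 = 8.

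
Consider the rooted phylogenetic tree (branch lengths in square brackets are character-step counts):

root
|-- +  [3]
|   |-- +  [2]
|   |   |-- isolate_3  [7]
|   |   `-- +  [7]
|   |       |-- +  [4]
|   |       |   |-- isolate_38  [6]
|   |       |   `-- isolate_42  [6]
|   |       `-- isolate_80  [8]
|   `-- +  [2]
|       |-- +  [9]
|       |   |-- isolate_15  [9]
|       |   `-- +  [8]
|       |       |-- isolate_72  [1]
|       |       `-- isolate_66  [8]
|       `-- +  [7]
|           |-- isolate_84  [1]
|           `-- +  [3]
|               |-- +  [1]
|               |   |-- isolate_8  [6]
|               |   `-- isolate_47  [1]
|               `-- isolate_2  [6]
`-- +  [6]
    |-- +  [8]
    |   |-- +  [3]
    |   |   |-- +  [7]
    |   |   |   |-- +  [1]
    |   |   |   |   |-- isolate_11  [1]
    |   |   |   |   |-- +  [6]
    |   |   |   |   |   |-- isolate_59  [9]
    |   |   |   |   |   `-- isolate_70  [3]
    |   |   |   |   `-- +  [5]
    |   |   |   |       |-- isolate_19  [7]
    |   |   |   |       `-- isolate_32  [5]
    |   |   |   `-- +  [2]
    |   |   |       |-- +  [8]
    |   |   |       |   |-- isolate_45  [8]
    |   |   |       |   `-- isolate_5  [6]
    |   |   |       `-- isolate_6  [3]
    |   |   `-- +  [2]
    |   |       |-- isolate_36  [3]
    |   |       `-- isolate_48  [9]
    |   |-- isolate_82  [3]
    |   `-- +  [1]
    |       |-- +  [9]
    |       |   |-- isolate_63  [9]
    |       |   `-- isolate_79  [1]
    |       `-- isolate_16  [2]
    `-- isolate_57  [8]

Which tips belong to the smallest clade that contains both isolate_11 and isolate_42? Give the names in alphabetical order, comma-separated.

isolate_11, isolate_15, isolate_16, isolate_19, isolate_2, isolate_3, isolate_32, isolate_36, isolate_38, isolate_42, isolate_45, isolate_47, isolate_48, isolate_5, isolate_57, isolate_59, isolate_6, isolate_63, isolate_66, isolate_70, isolate_72, isolate_79, isolate_8, isolate_80, isolate_82, isolate_84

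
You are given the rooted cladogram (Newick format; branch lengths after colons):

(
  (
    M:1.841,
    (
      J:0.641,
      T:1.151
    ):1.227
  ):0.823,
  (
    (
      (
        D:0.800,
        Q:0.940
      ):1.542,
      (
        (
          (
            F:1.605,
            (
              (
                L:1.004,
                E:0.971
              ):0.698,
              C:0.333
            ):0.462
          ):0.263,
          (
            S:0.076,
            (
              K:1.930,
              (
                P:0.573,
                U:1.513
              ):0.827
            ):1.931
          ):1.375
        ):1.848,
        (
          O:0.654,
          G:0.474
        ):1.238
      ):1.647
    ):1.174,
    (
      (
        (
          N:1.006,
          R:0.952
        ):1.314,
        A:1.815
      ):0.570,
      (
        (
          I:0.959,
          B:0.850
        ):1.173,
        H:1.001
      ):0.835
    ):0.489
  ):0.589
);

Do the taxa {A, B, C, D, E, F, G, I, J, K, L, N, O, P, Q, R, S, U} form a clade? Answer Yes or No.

No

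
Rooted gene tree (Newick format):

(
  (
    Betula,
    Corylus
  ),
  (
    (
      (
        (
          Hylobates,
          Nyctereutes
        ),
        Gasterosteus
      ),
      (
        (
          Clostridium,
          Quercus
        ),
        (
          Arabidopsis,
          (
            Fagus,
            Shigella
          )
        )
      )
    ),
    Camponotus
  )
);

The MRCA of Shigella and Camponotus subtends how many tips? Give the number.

9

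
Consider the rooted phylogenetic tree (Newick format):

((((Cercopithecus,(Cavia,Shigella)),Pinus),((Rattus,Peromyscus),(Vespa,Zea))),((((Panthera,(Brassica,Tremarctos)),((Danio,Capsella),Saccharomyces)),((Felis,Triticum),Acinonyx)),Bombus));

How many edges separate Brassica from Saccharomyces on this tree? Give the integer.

The MRCA of Brassica and Saccharomyces is the node subtending ((Panthera,(Brassica,Tremarctos)),((Danio,Capsella),Saccharomyces)).
From Brassica up to that node: 3 branches. From Saccharomyces up to the same node: 2 branches. Total: 3 + 2 = 5.

5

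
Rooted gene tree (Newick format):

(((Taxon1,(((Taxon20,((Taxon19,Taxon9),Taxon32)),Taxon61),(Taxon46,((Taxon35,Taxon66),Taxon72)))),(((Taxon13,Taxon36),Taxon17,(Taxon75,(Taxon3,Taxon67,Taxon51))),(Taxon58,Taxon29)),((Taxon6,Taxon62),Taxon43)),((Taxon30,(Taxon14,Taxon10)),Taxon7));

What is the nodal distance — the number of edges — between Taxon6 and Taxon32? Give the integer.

The MRCA of Taxon6 and Taxon32 is the node subtending ((Taxon1,(((Taxon20,((Taxon19,Taxon9),Taxon32)),Taxon61),(Taxon46,((Taxon35,Taxon66),Taxon72)))),(((Taxon13,Taxon36),Taxon17,(Taxon75,(Taxon3,Taxon67,Taxon51))),(Taxon58,Taxon29)),((Taxon6,Taxon62),Taxon43)).
From Taxon6 up to that node: 3 branches. From Taxon32 up to the same node: 6 branches. Total: 3 + 6 = 9.

9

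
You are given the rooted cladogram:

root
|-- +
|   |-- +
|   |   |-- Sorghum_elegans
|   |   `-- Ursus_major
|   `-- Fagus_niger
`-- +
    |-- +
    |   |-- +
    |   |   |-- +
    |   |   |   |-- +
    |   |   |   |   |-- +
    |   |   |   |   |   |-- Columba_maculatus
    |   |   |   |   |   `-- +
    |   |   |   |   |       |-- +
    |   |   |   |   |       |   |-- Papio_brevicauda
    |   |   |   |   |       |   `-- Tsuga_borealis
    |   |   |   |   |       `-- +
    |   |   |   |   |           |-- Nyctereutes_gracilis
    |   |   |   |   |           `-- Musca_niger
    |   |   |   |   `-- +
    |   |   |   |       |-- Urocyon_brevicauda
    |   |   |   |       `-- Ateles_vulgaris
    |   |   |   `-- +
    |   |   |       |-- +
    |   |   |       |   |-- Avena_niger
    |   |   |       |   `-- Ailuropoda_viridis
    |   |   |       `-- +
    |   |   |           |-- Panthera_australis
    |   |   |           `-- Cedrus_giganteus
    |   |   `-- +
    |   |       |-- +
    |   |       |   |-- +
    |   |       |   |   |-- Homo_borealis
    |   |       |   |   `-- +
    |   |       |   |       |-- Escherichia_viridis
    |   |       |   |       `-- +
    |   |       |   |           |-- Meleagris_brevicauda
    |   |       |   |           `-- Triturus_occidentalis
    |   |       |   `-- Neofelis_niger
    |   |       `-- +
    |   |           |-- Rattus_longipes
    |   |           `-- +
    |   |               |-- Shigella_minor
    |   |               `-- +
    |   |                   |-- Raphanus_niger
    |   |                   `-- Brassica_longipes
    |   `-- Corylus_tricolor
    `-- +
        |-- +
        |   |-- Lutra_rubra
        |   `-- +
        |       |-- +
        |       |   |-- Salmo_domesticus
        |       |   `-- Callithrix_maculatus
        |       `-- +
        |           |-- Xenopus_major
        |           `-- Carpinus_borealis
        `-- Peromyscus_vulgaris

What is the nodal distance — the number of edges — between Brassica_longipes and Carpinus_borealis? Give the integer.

The MRCA of Brassica_longipes and Carpinus_borealis is the node subtending ((((((Columba_maculatus,((Papio_brevicauda,Tsuga_borealis),(Nyctereutes_gracilis,Musca_niger))),(Urocyon_brevicauda,Ateles_vulgaris)),((Avena_niger,Ailuropoda_viridis),(Panthera_australis,Cedrus_giganteus))),(((Homo_borealis,(Escherichia_viridis,(Meleagris_brevicauda,Triturus_occidentalis))),Neofelis_niger),(Rattus_longipes,(Shigella_minor,(Raphanus_niger,Brassica_longipes))))),Corylus_tricolor),((Lutra_rubra,((Salmo_domesticus,Callithrix_maculatus),(Xenopus_major,Carpinus_borealis))),Peromyscus_vulgaris)).
From Brassica_longipes up to that node: 7 branches. From Carpinus_borealis up to the same node: 5 branches. Total: 7 + 5 = 12.

12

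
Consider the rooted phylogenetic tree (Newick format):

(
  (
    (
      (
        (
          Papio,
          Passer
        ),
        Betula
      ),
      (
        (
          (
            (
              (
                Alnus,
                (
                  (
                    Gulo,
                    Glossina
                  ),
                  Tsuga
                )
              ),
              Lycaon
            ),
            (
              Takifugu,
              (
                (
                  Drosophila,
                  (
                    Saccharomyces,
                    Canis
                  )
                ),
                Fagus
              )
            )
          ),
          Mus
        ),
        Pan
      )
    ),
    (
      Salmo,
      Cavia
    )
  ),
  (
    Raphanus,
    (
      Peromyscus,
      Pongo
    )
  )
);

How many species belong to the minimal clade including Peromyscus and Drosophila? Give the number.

20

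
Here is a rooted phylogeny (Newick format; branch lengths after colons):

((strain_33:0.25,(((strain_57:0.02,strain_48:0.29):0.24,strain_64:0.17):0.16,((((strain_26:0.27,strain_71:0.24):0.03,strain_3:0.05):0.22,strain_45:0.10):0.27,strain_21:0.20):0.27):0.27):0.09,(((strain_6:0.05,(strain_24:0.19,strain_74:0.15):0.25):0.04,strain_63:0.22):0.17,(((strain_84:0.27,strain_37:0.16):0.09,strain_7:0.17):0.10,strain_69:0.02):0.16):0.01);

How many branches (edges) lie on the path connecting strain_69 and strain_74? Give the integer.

6

The MRCA of strain_69 and strain_74 is the node subtending (((strain_6,(strain_24,strain_74)),strain_63),(((strain_84,strain_37),strain_7),strain_69)).
From strain_69 up to that node: 2 branches. From strain_74 up to the same node: 4 branches. Total: 2 + 4 = 6.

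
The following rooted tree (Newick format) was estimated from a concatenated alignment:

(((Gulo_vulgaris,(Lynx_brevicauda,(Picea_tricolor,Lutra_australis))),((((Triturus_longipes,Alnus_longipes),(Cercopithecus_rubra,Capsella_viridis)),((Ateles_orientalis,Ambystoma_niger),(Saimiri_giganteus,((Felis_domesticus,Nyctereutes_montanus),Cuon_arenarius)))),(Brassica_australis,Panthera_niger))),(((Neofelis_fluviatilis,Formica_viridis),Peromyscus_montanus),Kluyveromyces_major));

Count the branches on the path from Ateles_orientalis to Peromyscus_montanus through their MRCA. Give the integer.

The MRCA of Ateles_orientalis and Peromyscus_montanus is the root of the tree.
From Ateles_orientalis up to that node: 6 branches. From Peromyscus_montanus up to the same node: 3 branches. Total: 6 + 3 = 9.

9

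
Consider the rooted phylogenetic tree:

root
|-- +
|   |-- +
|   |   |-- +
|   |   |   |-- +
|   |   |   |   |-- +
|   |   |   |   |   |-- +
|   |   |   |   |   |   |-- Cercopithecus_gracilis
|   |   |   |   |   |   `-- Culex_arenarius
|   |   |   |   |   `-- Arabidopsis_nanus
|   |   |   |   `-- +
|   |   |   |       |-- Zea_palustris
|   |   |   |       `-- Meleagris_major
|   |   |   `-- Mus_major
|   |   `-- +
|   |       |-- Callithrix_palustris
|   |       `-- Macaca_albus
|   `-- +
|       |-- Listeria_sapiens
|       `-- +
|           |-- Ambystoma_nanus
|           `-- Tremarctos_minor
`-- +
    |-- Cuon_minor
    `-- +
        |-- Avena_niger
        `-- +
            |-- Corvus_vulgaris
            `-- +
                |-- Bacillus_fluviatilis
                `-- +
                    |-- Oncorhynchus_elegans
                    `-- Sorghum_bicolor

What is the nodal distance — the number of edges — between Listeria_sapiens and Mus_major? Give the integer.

The MRCA of Listeria_sapiens and Mus_major is the node subtending ((((((Cercopithecus_gracilis,Culex_arenarius),Arabidopsis_nanus),(Zea_palustris,Meleagris_major)),Mus_major),(Callithrix_palustris,Macaca_albus)),(Listeria_sapiens,(Ambystoma_nanus,Tremarctos_minor))).
From Listeria_sapiens up to that node: 2 branches. From Mus_major up to the same node: 3 branches. Total: 2 + 3 = 5.

5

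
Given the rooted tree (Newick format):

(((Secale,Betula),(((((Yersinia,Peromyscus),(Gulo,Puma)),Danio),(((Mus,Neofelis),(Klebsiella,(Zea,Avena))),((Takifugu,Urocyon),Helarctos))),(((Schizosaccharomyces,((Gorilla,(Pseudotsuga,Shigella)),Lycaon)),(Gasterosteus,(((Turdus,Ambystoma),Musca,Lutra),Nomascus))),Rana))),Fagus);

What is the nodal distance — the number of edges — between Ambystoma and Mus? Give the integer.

12

The MRCA of Ambystoma and Mus is the node subtending (((((Yersinia,Peromyscus),(Gulo,Puma)),Danio),(((Mus,Neofelis),(Klebsiella,(Zea,Avena))),((Takifugu,Urocyon),Helarctos))),(((Schizosaccharomyces,((Gorilla,(Pseudotsuga,Shigella)),Lycaon)),(Gasterosteus,(((Turdus,Ambystoma),Musca,Lutra),Nomascus))),Rana)).
From Ambystoma up to that node: 7 branches. From Mus up to the same node: 5 branches. Total: 7 + 5 = 12.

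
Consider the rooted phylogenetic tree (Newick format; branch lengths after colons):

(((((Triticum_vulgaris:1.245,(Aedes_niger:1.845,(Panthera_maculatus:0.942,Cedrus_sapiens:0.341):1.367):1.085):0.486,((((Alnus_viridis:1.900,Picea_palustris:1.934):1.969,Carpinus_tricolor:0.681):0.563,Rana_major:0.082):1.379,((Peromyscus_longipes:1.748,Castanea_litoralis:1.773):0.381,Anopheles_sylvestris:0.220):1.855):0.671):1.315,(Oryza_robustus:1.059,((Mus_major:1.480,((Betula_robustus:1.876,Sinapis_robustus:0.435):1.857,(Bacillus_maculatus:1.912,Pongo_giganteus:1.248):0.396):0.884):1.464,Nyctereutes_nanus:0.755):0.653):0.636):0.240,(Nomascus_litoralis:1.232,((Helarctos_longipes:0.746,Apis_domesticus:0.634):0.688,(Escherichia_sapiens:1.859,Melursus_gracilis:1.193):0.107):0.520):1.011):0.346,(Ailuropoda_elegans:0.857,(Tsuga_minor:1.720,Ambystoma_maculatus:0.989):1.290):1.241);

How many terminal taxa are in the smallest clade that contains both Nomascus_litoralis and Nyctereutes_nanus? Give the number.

23

The MRCA of Nomascus_litoralis and Nyctereutes_nanus is the node subtending ((((Triticum_vulgaris,(Aedes_niger,(Panthera_maculatus,Cedrus_sapiens))),((((Alnus_viridis,Picea_palustris),Carpinus_tricolor),Rana_major),((Peromyscus_longipes,Castanea_litoralis),Anopheles_sylvestris))),(Oryza_robustus,((Mus_major,((Betula_robustus,Sinapis_robustus),(Bacillus_maculatus,Pongo_giganteus))),Nyctereutes_nanus))),(Nomascus_litoralis,((Helarctos_longipes,Apis_domesticus),(Escherichia_sapiens,Melursus_gracilis)))).
That clade contains 23 terminal taxa: Aedes_niger, Alnus_viridis, Anopheles_sylvestris, Apis_domesticus, Bacillus_maculatus, Betula_robustus, Carpinus_tricolor, Castanea_litoralis, Cedrus_sapiens, Escherichia_sapiens, Helarctos_longipes, Melursus_gracilis, Mus_major, Nomascus_litoralis, Nyctereutes_nanus, Oryza_robustus, Panthera_maculatus, Peromyscus_longipes, Picea_palustris, Pongo_giganteus, Rana_major, Sinapis_robustus, Triticum_vulgaris.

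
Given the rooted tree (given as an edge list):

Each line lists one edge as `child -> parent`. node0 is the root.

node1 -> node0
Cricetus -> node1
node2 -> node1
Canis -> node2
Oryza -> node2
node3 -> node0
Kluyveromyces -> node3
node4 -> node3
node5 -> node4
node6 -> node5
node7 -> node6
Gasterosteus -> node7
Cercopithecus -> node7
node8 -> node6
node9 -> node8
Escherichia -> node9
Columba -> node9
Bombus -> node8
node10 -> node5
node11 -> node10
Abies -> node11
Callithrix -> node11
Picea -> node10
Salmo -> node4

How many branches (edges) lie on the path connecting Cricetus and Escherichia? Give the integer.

The MRCA of Cricetus and Escherichia is the root of the tree.
From Cricetus up to that node: 2 branches. From Escherichia up to the same node: 7 branches. Total: 2 + 7 = 9.

9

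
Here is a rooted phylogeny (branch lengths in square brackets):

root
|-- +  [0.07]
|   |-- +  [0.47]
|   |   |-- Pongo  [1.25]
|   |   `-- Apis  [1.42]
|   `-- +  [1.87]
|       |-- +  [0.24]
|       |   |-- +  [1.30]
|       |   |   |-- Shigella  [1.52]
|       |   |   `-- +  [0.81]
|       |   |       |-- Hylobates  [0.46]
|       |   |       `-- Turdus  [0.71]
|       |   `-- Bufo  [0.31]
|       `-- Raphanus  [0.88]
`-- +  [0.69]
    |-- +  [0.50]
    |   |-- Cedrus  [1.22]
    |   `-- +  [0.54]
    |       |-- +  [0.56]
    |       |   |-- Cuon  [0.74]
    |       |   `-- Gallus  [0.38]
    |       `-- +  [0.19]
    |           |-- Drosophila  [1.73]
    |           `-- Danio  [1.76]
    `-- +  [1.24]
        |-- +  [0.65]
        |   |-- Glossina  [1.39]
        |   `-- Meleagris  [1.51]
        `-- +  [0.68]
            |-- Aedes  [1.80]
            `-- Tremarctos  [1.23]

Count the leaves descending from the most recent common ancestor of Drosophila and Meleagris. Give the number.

The MRCA of Drosophila and Meleagris is the node subtending ((Cedrus,((Cuon,Gallus),(Drosophila,Danio))),((Glossina,Meleagris),(Aedes,Tremarctos))).
That clade contains 9 terminal taxa: Aedes, Cedrus, Cuon, Danio, Drosophila, Gallus, Glossina, Meleagris, Tremarctos.

9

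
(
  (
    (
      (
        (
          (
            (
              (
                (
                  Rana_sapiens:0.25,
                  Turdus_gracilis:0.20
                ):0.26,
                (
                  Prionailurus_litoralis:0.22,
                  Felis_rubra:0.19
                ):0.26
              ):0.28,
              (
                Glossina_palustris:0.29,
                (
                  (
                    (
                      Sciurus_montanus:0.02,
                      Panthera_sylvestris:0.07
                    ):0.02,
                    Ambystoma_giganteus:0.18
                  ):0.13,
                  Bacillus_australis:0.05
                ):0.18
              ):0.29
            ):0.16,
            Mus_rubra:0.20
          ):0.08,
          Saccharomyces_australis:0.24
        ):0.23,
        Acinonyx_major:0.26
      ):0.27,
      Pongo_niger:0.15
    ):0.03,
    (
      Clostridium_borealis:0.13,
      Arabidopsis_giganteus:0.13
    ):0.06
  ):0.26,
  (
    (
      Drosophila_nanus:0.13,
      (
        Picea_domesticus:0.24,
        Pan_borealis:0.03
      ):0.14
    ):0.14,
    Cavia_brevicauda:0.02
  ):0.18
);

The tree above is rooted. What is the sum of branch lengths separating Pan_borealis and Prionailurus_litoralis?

The path runs Pan_borealis → … → MRCA → … → Prionailurus_litoralis; the MRCA is the root of the tree.
Branch lengths along that path: 0.03 + 0.14 + 0.14 + 0.18 + 0.26 + 0.03 + 0.27 + 0.23 + 0.08 + 0.16 + 0.28 + 0.26 + 0.22 = 2.28.

2.28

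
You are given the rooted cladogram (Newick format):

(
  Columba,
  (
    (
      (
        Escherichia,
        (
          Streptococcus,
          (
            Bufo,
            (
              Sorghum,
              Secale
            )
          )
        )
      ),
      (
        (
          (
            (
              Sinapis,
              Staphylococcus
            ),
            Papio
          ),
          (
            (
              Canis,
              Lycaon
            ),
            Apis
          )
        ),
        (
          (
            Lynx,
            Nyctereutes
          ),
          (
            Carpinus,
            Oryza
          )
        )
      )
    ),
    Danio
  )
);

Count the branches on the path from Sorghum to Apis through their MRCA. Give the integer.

9

The MRCA of Sorghum and Apis is the node subtending ((Escherichia,(Streptococcus,(Bufo,(Sorghum,Secale)))),((((Sinapis,Staphylococcus),Papio),((Canis,Lycaon),Apis)),((Lynx,Nyctereutes),(Carpinus,Oryza)))).
From Sorghum up to that node: 5 branches. From Apis up to the same node: 4 branches. Total: 5 + 4 = 9.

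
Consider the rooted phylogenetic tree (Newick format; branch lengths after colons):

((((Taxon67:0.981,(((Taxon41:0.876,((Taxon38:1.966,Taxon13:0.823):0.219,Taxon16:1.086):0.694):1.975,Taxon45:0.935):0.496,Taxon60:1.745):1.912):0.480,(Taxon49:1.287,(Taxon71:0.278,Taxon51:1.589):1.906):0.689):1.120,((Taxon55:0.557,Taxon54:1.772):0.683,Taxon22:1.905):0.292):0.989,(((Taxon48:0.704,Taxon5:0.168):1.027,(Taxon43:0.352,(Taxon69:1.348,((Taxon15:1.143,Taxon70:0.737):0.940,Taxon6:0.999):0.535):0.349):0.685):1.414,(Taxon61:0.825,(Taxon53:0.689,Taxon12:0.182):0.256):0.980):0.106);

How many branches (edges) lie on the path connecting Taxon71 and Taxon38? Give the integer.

The MRCA of Taxon71 and Taxon38 is the node subtending ((Taxon67,(((Taxon41,((Taxon38,Taxon13),Taxon16)),Taxon45),Taxon60)),(Taxon49,(Taxon71,Taxon51))).
From Taxon71 up to that node: 3 branches. From Taxon38 up to the same node: 7 branches. Total: 3 + 7 = 10.

10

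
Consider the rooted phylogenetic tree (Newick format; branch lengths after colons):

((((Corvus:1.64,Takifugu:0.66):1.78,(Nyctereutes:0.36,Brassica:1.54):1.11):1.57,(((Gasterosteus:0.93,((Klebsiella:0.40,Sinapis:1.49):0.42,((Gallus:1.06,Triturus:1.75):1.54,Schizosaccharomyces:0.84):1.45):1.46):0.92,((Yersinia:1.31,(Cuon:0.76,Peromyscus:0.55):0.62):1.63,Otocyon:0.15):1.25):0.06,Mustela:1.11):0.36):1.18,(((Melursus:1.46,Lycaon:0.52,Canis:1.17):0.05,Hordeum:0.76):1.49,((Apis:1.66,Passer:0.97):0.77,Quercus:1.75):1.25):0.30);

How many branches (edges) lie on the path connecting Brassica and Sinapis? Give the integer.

9

The MRCA of Brassica and Sinapis is the node subtending (((Corvus,Takifugu),(Nyctereutes,Brassica)),(((Gasterosteus,((Klebsiella,Sinapis),((Gallus,Triturus),Schizosaccharomyces))),((Yersinia,(Cuon,Peromyscus)),Otocyon)),Mustela)).
From Brassica up to that node: 3 branches. From Sinapis up to the same node: 6 branches. Total: 3 + 6 = 9.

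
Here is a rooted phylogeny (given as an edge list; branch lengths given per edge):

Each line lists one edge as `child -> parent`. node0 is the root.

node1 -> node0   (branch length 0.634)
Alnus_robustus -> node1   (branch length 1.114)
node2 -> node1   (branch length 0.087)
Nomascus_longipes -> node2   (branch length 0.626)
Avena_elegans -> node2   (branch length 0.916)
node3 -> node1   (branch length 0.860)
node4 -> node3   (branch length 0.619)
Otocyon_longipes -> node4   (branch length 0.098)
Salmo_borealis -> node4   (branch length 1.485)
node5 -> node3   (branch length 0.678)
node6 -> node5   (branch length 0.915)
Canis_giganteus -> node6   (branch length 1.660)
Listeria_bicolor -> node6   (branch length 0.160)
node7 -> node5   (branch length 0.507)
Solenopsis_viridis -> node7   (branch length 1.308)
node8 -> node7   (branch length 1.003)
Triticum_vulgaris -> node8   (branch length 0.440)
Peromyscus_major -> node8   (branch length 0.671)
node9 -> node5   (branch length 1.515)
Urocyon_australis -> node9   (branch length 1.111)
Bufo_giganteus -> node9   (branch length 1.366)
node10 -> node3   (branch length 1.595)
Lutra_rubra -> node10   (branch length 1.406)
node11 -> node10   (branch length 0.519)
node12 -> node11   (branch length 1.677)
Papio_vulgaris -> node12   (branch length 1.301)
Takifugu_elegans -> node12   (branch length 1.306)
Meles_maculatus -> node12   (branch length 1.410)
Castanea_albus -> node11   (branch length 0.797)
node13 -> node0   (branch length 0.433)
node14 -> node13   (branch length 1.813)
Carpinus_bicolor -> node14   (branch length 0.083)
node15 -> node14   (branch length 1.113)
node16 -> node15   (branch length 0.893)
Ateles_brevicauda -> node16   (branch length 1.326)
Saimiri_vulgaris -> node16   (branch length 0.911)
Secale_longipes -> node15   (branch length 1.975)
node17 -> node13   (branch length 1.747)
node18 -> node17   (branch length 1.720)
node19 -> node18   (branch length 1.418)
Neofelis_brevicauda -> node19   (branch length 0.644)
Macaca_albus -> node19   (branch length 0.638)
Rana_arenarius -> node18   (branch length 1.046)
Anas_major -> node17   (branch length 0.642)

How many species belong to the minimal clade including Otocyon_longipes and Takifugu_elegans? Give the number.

14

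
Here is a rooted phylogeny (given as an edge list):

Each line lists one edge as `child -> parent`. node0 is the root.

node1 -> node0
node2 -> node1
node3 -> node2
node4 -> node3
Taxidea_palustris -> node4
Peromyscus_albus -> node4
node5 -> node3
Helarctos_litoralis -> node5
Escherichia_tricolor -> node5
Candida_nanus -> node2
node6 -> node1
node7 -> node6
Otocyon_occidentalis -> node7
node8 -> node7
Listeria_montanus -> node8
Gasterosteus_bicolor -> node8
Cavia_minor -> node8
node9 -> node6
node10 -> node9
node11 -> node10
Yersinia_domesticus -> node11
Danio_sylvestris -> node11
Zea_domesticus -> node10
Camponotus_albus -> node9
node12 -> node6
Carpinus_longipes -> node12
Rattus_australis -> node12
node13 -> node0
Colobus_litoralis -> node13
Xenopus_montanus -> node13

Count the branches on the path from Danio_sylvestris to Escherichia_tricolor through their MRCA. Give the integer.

The MRCA of Danio_sylvestris and Escherichia_tricolor is the node subtending ((((Taxidea_palustris,Peromyscus_albus),(Helarctos_litoralis,Escherichia_tricolor)),Candida_nanus),((Otocyon_occidentalis,(Listeria_montanus,Gasterosteus_bicolor,Cavia_minor)),(((Yersinia_domesticus,Danio_sylvestris),Zea_domesticus),Camponotus_albus),(Carpinus_longipes,Rattus_australis))).
From Danio_sylvestris up to that node: 5 branches. From Escherichia_tricolor up to the same node: 4 branches. Total: 5 + 4 = 9.

9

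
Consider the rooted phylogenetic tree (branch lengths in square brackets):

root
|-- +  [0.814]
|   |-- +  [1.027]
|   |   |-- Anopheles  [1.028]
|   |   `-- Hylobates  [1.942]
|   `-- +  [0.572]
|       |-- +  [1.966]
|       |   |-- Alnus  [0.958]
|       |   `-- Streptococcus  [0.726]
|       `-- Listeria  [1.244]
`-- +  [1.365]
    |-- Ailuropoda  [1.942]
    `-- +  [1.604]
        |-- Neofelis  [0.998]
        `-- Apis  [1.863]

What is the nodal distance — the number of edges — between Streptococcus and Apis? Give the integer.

The MRCA of Streptococcus and Apis is the root of the tree.
From Streptococcus up to that node: 4 branches. From Apis up to the same node: 3 branches. Total: 4 + 3 = 7.

7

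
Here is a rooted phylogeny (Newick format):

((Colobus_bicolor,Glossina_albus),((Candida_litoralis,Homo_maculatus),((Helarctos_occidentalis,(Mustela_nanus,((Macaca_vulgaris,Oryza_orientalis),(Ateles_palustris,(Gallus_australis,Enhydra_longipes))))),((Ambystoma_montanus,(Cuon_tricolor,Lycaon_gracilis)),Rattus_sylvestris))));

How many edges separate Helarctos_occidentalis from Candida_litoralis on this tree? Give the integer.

The MRCA of Helarctos_occidentalis and Candida_litoralis is the node subtending ((Candida_litoralis,Homo_maculatus),((Helarctos_occidentalis,(Mustela_nanus,((Macaca_vulgaris,Oryza_orientalis),(Ateles_palustris,(Gallus_australis,Enhydra_longipes))))),((Ambystoma_montanus,(Cuon_tricolor,Lycaon_gracilis)),Rattus_sylvestris))).
From Helarctos_occidentalis up to that node: 3 branches. From Candida_litoralis up to the same node: 2 branches. Total: 3 + 2 = 5.

5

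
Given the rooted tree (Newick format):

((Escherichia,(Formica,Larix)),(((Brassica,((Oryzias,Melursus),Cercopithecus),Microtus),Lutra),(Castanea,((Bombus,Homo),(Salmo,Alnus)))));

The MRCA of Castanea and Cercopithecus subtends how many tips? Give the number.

11

The MRCA of Castanea and Cercopithecus is the node subtending (((Brassica,((Oryzias,Melursus),Cercopithecus),Microtus),Lutra),(Castanea,((Bombus,Homo),(Salmo,Alnus)))).
That clade contains 11 terminal taxa: Alnus, Bombus, Brassica, Castanea, Cercopithecus, Homo, Lutra, Melursus, Microtus, Oryzias, Salmo.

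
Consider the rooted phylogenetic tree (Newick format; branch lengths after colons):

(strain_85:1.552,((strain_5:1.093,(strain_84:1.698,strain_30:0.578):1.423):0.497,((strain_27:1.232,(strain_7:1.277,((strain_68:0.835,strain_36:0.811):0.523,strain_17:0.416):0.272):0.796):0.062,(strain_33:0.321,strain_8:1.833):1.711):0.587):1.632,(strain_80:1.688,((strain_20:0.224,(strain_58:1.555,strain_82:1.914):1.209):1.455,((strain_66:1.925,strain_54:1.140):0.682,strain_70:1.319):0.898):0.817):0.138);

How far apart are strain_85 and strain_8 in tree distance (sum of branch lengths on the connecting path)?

7.315

The path runs strain_85 → … → MRCA → … → strain_8; the MRCA is the root of the tree.
Branch lengths along that path: 1.552 + 1.632 + 0.587 + 1.711 + 1.833 = 7.315.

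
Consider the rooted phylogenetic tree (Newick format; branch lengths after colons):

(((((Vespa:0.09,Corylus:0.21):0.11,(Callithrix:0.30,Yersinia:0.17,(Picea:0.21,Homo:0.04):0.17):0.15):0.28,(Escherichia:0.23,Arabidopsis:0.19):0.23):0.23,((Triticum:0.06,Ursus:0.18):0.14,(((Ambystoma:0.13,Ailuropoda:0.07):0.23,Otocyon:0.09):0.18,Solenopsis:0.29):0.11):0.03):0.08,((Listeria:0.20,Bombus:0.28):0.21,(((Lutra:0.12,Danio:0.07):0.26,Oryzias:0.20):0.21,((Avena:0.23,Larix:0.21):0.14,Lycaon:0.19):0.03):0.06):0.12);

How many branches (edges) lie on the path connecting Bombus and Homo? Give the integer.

The MRCA of Bombus and Homo is the root of the tree.
From Bombus up to that node: 3 branches. From Homo up to the same node: 6 branches. Total: 3 + 6 = 9.

9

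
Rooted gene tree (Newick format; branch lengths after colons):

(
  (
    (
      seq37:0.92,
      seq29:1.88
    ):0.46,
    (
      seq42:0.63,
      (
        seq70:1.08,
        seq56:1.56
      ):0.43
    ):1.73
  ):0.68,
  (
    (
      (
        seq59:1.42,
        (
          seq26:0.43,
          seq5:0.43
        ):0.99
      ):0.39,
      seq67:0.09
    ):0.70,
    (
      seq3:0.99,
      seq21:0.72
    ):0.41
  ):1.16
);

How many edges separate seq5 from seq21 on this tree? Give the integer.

6

The MRCA of seq5 and seq21 is the node subtending (((seq59,(seq26,seq5)),seq67),(seq3,seq21)).
From seq5 up to that node: 4 branches. From seq21 up to the same node: 2 branches. Total: 4 + 2 = 6.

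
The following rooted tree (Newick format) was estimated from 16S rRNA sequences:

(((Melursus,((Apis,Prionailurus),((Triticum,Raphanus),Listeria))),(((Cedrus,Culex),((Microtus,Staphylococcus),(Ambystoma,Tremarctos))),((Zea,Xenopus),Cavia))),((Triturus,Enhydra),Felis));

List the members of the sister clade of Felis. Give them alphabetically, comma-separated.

Felis attaches to the tree at the node subtending ((Triturus,Enhydra),Felis).
The other lineage descending from that same node — the sister group — is (Triturus,Enhydra); its 2 tips in alphabetical order are the answer.

Enhydra, Triturus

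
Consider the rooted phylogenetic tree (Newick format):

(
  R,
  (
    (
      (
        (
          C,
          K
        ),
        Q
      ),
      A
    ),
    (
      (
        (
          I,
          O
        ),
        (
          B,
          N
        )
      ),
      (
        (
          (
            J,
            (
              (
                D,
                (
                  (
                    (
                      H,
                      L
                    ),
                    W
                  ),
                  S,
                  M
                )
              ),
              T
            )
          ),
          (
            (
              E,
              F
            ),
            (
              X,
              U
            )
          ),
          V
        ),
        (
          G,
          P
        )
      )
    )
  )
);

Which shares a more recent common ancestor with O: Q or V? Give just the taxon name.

V

The MRCA of O and V subtends (((I,O),(B,N)),(((J,((D,(((H,L),W),S,M)),T)),((E,F),(X,U)),V),(G,P))) (19 taxa).
The MRCA of O and Q subtends ((((C,K),Q),A),(((I,O),(B,N)),(((J,((D,(((H,L),W),S,M)),T)),((E,F),(X,U)),V),(G,P)))) (23 taxa).
The first is nested inside the second, so O shares a more recent common ancestor with V.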